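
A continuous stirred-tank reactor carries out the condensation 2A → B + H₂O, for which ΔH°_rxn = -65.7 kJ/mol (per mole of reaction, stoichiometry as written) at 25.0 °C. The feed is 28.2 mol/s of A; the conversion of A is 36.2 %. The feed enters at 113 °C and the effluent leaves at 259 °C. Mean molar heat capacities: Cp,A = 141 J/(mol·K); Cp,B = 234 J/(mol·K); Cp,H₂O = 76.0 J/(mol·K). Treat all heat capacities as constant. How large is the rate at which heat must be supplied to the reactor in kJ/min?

Extent of reaction ξ = 0.362 × 28.2 / 2 = 5.1042 mol/s
Reaction term: ξ·ΔH°_rxn = 5.1042 × -65.7 = -335.35 kJ/s
Sensible, feed 113→25 °C: -349.91 kJ/s
Outlet flows (mol/s): A 17.992, B 5.1042, H₂O 5.1042
Sensible, products 25→259 °C: 963.87 kJ/s
Q = ΔH = 278.62 kJ/s = 278.62 kW
Heat supplied = 16717 kJ/min

Q_in = 16700 kJ/min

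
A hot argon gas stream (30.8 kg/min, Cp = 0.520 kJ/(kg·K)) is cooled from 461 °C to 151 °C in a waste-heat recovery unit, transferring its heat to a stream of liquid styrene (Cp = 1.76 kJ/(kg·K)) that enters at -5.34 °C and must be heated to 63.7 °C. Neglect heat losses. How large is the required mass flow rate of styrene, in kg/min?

Heat released by hot stream: Q = 30.8 × 0.520 × (461 − 151) = 4965 kJ/min
Energy balance on cold side (adiabatic exchanger): Q = ṁ_c·Cp_c·(T_c,out − T_c,in)
ṁ_c = 4965 / [1.76 × (63.7 − -5.34)] = 40.86 kg/min

ṁ_c = 40.9 kg/min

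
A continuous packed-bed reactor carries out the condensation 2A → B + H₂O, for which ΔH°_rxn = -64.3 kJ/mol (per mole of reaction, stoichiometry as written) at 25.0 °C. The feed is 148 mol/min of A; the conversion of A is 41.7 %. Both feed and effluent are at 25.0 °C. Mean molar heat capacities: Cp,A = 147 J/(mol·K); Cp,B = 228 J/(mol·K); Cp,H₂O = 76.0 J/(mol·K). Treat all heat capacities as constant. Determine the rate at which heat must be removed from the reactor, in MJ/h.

Extent of reaction ξ = 0.417 × 148 / 2 = 30.858 mol/min
Reaction term: ξ·ΔH°_rxn = 30.858 × -64.3 = -1984.2 kJ/min
Q = ΔH = -1984.2 kJ/min = -33.069 kW
Heat removed = 119.05 MJ/h

Q_out = 119 MJ/h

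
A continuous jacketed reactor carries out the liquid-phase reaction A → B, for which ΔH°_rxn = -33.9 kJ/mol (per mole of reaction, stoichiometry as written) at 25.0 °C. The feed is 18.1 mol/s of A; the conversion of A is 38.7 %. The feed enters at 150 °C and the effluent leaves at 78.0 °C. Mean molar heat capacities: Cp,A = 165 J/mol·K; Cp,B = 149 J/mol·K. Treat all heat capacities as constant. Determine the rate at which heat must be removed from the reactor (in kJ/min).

Extent of reaction ξ = 0.387 × 18.1 = 7.0047 mol/s
Reaction term: ξ·ΔH°_rxn = 7.0047 × -33.9 = -237.46 kJ/s
Sensible, feed 150→25 °C: -373.31 kJ/s
Outlet flows (mol/s): A 11.095, B 7.0047
Sensible, products 25→78.0 °C: 152.34 kJ/s
Q = ΔH = -458.43 kJ/s = -458.43 kW
Heat removed = 27506 kJ/min

Q_out = 27500 kJ/min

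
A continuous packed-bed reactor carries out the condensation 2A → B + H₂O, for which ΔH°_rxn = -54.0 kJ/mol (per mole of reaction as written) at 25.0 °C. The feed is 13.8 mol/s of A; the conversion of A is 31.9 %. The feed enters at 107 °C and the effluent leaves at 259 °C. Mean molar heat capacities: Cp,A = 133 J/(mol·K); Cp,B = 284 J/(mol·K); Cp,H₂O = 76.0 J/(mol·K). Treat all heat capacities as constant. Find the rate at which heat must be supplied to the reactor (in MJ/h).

Extent of reaction ξ = 0.319 × 13.8 / 2 = 2.2011 mol/s
Reaction term: ξ·ΔH°_rxn = 2.2011 × -54.0 = -118.86 kJ/s
Sensible, feed 107→25 °C: -150.5 kJ/s
Outlet flows (mol/s): A 9.3978, B 2.2011, H₂O 2.2011
Sensible, products 25→259 °C: 477.9 kJ/s
Q = ΔH = 208.54 kJ/s = 208.54 kW
Heat supplied = 750.73 MJ/h

Q_in = 751 MJ/h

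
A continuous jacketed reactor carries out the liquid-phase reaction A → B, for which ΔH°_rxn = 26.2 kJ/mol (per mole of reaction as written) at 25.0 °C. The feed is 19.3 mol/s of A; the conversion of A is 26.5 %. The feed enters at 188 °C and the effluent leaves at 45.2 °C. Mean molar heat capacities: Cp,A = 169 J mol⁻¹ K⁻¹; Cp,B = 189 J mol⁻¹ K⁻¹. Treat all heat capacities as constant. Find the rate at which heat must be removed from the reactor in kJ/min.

Extent of reaction ξ = 0.265 × 19.3 = 5.1145 mol/s
Reaction term: ξ·ΔH°_rxn = 5.1145 × 26.2 = 134 kJ/s
Sensible, feed 188→25 °C: -531.66 kJ/s
Outlet flows (mol/s): A 14.186, B 5.1145
Sensible, products 25→45.2 °C: 67.953 kJ/s
Q = ΔH = -329.7 kJ/s = -329.7 kW
Heat removed = 19782 kJ/min

Q_out = 19800 kJ/min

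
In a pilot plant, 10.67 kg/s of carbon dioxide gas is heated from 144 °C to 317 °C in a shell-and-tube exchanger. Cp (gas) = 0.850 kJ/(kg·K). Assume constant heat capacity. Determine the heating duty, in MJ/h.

Q = 5650 MJ/h

Q = ṁ·Cp·ΔT = 10.67 × 0.850 × (317 − 144) = 1569 kJ/s
Heating duty = 5648.5 MJ/h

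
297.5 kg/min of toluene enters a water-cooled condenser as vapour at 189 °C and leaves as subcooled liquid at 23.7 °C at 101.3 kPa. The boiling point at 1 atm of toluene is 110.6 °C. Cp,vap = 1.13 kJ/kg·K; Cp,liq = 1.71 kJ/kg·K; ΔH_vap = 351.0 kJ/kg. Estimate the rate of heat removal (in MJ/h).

vapour 189→110.6 °C: -88.592 kJ/kg
condensation at 110.6 °C: -351 kJ/kg
liquid 110.6→23.7 °C: -148.6 kJ/kg
Δh = -88.592 + -351 + -148.6 = -588.19 kJ/kg
Q = ṁ·Δh = 297.5 kg/min × -588.19 kJ/kg = -174990 kJ/min
|Q| = 2916.4 kW = 10499 MJ/h

Q_c = 10500 MJ/h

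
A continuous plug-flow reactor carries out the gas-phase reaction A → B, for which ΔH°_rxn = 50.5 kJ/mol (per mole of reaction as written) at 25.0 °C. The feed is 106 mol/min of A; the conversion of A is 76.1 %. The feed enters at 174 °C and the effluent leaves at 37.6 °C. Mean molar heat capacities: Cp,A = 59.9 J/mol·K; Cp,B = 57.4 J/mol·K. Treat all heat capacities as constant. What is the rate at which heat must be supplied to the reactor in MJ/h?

Q_in = 192 MJ/h

Extent of reaction ξ = 0.761 × 106 = 80.666 mol/min
Reaction term: ξ·ΔH°_rxn = 80.666 × 50.5 = 4073.6 kJ/min
Sensible, feed 174→25 °C: -946.06 kJ/min
Outlet flows (mol/min): A 25.334, B 80.666
Sensible, products 25→37.6 °C: 77.461 kJ/min
Q = ΔH = 3205 kJ/min = 53.417 kW
Heat supplied = 192.3 MJ/h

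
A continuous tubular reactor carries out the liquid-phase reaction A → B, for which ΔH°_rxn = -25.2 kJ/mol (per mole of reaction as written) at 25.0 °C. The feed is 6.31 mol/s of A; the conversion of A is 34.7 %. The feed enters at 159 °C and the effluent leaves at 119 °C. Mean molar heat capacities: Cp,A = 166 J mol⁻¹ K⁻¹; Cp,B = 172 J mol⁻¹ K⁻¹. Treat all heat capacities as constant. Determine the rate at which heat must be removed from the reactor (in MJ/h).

Extent of reaction ξ = 0.347 × 6.31 = 2.1896 mol/s
Reaction term: ξ·ΔH°_rxn = 2.1896 × -25.2 = -55.177 kJ/s
Sensible, feed 159→25 °C: -140.36 kJ/s
Outlet flows (mol/s): A 4.1204, B 2.1896
Sensible, products 25→119 °C: 99.696 kJ/s
Q = ΔH = -95.841 kJ/s = -95.841 kW
Heat removed = 345.03 MJ/h

Q_out = 345 MJ/h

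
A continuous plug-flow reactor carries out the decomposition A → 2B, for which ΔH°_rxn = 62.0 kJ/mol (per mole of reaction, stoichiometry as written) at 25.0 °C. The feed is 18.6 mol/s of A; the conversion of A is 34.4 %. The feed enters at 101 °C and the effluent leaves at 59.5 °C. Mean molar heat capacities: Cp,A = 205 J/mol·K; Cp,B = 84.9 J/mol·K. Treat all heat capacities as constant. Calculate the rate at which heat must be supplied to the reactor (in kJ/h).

Q_in = 830000 kJ/h

Extent of reaction ξ = 0.344 × 18.6 = 6.3984 mol/s
Reaction term: ξ·ΔH°_rxn = 6.3984 × 62.0 = 396.7 kJ/s
Sensible, feed 101→25 °C: -289.79 kJ/s
Outlet flows (mol/s): A 12.202, B 12.797
Sensible, products 25→59.5 °C: 123.78 kJ/s
Q = ΔH = 230.69 kJ/s = 230.69 kW
Heat supplied = 830490 kJ/h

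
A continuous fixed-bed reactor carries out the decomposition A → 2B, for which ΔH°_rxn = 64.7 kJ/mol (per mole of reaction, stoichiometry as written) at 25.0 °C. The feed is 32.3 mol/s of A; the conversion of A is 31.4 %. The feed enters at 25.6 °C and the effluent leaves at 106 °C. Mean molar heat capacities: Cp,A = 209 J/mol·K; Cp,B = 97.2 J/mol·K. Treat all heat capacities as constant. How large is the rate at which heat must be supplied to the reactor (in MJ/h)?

Extent of reaction ξ = 0.314 × 32.3 = 10.142 mol/s
Reaction term: ξ·ΔH°_rxn = 10.142 × 64.7 = 656.2 kJ/s
Sensible, feed 25.6→25 °C: -4.0504 kJ/s
Outlet flows (mol/s): A 22.158, B 20.284
Sensible, products 25→106 °C: 534.81 kJ/s
Q = ΔH = 1187 kJ/s = 1187 kW
Heat supplied = 4273.1 MJ/h

Q_in = 4270 MJ/h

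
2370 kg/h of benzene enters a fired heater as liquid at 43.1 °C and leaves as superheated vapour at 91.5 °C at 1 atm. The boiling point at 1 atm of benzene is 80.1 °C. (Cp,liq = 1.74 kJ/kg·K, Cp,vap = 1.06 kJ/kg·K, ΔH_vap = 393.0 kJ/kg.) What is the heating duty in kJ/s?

Q = 309 kJ/s

liquid 43.1→80.1 °C: 64.38 kJ/kg
vaporisation at 80.1 °C: 393 kJ/kg
vapour 80.1→91.5 °C: 12.084 kJ/kg
Δh = 64.38 + 393 + 12.084 = 469.46 kJ/kg
Q = ṁ·Δh = 2370 kg/h × 469.46 kJ/kg = 1.1126e+06 kJ/h
|Q| = 309.06 kW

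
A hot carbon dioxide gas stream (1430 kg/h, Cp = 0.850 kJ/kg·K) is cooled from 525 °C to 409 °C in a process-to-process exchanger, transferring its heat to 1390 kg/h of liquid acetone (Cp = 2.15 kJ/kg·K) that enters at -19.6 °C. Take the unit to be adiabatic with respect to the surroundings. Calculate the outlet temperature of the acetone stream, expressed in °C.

T_c,out = 27.6 °C

Heat released by hot stream: Q = 1430 × 0.850 × (525 − 409) = 141000 kJ/h
Energy balance on cold side (adiabatic exchanger): Q = ṁ_c·Cp_c·(T_c,out − T_c,in)
T_c,out = -19.6 + 141000/(1390 × 2.15) = 27.58 °C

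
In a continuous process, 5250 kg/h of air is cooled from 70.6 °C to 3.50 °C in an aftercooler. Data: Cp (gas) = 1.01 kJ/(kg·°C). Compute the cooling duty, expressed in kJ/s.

Q = ṁ·Cp·ΔT = 5250 × 1.01 × (3.50 − 70.6) = -355800 kJ/h
Converting: 355800 / 3600 s = 98.833 kW

Q_c = 98.8 kJ/s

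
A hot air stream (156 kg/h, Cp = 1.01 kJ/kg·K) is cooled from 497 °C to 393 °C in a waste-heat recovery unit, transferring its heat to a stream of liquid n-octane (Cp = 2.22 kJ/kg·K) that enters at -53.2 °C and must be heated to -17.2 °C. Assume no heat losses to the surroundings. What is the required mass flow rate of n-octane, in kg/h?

Heat released by hot stream: Q = 156 × 1.01 × (497 − 393) = 16386 kJ/h
Energy balance on cold side (adiabatic exchanger): Q = ṁ_c·Cp_c·(T_c,out − T_c,in)
ṁ_c = 16386 / [2.22 × (-17.2 − -53.2)] = 205.03 kg/h

ṁ_c = 205 kg/h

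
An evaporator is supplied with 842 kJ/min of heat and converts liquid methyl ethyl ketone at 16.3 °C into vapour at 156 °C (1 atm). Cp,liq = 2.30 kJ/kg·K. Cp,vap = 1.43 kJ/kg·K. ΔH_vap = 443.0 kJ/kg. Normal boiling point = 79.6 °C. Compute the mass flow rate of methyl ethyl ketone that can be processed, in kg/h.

ṁ = 72.4 kg/h

Δh = 2.30×(79.6−16.3) + 443.0 + 1.43×(156−79.6) = 697.84 kJ/kg
Q = 842 kJ/min = 14.033 kJ/s = 50520 kJ/h
ṁ = Q/Δh = 50520 / 697.84 = 72.395 kg/h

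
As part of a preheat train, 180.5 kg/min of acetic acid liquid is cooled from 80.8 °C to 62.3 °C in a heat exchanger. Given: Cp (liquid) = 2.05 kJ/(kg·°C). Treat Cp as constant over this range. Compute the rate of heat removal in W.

Q_c = 114000 W

Q = ṁ·Cp·ΔT = 180.5 × 2.05 × (62.3 − 80.8) = -6845.5 kJ/min
Converting: 6845.5 / 60 s = 114.09 kW
Cooling duty = 114090 W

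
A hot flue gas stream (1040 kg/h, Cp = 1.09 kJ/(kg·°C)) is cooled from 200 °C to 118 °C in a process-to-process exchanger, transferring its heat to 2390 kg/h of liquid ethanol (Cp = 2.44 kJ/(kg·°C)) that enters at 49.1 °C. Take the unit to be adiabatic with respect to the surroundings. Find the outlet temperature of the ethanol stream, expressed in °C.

T_c,out = 65.0 °C

Heat released by hot stream: Q = 1040 × 1.09 × (200 − 118) = 92955 kJ/h
Energy balance on cold side (adiabatic exchanger): Q = ṁ_c·Cp_c·(T_c,out − T_c,in)
T_c,out = 49.1 + 92955/(2390 × 2.44) = 65.04 °C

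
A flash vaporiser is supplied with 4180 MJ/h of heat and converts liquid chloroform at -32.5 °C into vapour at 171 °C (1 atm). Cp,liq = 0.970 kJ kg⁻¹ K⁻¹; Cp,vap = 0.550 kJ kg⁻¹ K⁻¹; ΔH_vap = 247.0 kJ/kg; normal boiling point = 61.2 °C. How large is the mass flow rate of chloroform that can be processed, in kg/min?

Δh = 0.970×(61.2−-32.5) + 247.0 + 0.550×(171−61.2) = 398.28 kJ/kg
Q = 4180 MJ/h = 1161.1 kJ/s = 69667 kJ/min
ṁ = Q/Δh = 69667 / 398.28 = 174.92 kg/min

ṁ = 175 kg/min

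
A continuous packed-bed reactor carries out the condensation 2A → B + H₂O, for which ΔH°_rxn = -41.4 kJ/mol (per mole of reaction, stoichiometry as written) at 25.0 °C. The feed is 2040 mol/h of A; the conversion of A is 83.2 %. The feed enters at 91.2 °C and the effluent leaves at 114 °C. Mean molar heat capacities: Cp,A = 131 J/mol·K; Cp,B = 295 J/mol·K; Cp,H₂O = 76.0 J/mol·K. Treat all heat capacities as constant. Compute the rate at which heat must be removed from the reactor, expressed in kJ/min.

Extent of reaction ξ = 0.832 × 2040 / 2 = 848.64 mol/h
Reaction term: ξ·ΔH°_rxn = 848.64 × -41.4 = -35134 kJ/h
Sensible, feed 91.2→25 °C: -17691 kJ/h
Outlet flows (mol/h): A 342.72, B 848.64, H₂O 848.64
Sensible, products 25→114 °C: 32017 kJ/h
Q = ΔH = -20808 kJ/h = -5.78 kW
Heat removed = 346.8 kJ/min

Q_out = 347 kJ/min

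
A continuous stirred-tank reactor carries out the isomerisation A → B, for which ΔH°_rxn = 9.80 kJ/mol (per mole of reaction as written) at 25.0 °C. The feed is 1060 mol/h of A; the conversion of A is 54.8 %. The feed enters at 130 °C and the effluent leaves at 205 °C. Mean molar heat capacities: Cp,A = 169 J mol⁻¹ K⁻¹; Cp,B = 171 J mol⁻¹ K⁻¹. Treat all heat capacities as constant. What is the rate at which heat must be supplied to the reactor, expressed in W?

Q_in = 5370 W

Extent of reaction ξ = 0.548 × 1060 = 580.88 mol/h
Reaction term: ξ·ΔH°_rxn = 580.88 × 9.80 = 5692.6 kJ/h
Sensible, feed 130→25 °C: -18810 kJ/h
Outlet flows (mol/h): A 479.12, B 580.88
Sensible, products 25→205 °C: 32454 kJ/h
Q = ΔH = 19337 kJ/h = 5.3715 kW
Heat supplied = 5371.5 W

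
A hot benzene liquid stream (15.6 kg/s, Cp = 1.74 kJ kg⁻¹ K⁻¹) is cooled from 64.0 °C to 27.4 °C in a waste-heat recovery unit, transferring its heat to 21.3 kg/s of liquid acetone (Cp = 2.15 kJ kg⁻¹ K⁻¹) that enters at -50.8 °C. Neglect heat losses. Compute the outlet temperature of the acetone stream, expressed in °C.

T_c,out = -29.1 °C

Heat released by hot stream: Q = 15.6 × 1.74 × (64.0 − 27.4) = 993.47 kJ/s
Energy balance on cold side (adiabatic exchanger): Q = ṁ_c·Cp_c·(T_c,out − T_c,in)
T_c,out = -50.8 + 993.47/(21.3 × 2.15) = -29.106 °C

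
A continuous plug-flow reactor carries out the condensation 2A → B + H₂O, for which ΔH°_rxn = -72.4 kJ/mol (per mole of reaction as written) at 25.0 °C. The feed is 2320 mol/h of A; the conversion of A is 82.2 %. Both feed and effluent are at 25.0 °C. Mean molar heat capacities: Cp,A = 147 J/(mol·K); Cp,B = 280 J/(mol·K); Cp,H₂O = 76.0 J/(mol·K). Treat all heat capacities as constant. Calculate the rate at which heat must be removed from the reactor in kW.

Extent of reaction ξ = 0.822 × 2320 / 2 = 953.52 mol/h
Reaction term: ξ·ΔH°_rxn = 953.52 × -72.4 = -69035 kJ/h
Q = ΔH = -69035 kJ/h = -19.176 kW
Heat removed = 19.176 kW

Q_out = 19.2 kW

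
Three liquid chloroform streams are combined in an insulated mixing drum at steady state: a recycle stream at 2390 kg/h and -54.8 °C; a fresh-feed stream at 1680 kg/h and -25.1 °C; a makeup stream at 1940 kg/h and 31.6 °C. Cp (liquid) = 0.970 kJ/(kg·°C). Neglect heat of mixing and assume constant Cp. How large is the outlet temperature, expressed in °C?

T_out = -18.6 °C

Adiabatic, steady state ⇒ Σ ṁᵢCp,ᵢ(T_out − Tᵢ) = 0
Σ ṁᵢCp,ᵢTᵢ = 2390×0.970×-54.8 + 1680×0.970×-25.1 + 1940×0.970×31.6 = -108480
Σ ṁᵢCp,ᵢ = 2390×0.970 + 1680×0.970 + 1940×0.970 = 5829.7
T_out = -108480 / 5829.7 = -18.608 °C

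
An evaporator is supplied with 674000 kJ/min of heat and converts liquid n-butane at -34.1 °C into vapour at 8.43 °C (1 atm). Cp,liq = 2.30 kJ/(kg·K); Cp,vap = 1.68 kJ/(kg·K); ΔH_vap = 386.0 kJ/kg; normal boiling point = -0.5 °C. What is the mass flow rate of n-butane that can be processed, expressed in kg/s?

Δh = 2.30×(-0.5−-34.1) + 386.0 + 1.68×(8.43−-0.5) = 478.28 kJ/kg
Q = 674000 kJ/min = 11233 kJ/s = 11233 kJ/s
ṁ = Q/Δh = 11233 / 478.28 = 23.487 kg/s

ṁ = 23.5 kg/s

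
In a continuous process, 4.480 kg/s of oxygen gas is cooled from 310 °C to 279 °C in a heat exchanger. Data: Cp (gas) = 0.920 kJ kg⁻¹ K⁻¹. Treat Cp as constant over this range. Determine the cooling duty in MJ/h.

Q = ṁ·Cp·ΔT = 4.480 × 0.920 × (279 − 310) = -127.77 kJ/s
Cooling duty = 459.97 MJ/h

Q_c = 460 MJ/h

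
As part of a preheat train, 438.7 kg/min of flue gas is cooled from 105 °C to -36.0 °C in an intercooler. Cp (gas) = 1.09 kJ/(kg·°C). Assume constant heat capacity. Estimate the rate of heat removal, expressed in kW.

Q = ṁ·Cp·ΔT = 438.7 × 1.09 × (-36.0 − 105) = -67424 kJ/min
Converting: 67424 / 60 s = 1123.7 kW

Q_c = 1120 kW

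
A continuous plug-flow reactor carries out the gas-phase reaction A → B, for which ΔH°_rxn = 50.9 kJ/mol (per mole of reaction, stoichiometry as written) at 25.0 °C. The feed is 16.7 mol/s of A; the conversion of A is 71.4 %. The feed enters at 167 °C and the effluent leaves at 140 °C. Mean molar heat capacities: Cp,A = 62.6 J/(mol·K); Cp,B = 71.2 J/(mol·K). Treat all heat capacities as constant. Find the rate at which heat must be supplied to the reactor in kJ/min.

Extent of reaction ξ = 0.714 × 16.7 = 11.924 mol/s
Reaction term: ξ·ΔH°_rxn = 11.924 × 50.9 = 606.92 kJ/s
Sensible, feed 167→25 °C: -148.45 kJ/s
Outlet flows (mol/s): A 4.7762, B 11.924
Sensible, products 25→140 °C: 132.02 kJ/s
Q = ΔH = 590.49 kJ/s = 590.49 kW
Heat supplied = 35429 kJ/min

Q_in = 35400 kJ/min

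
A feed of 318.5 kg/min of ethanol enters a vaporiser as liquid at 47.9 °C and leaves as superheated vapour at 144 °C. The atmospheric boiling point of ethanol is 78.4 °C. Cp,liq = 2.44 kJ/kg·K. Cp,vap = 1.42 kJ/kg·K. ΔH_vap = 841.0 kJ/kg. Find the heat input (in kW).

liquid 47.9→78.4 °C: 74.42 kJ/kg
vaporisation at 78.4 °C: 841 kJ/kg
vapour 78.4→144 °C: 93.152 kJ/kg
Δh = 74.42 + 841 + 93.152 = 1008.6 kJ/kg
Q = ṁ·Δh = 318.5 kg/min × 1008.6 kJ/kg = 321230 kJ/min
|Q| = 5353.8 kW

Q = 5350 kW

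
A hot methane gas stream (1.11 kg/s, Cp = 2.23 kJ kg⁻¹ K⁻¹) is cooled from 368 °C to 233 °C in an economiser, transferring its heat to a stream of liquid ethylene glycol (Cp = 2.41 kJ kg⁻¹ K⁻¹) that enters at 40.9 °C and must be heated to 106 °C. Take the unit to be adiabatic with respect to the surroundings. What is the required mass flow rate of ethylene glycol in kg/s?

Heat released by hot stream: Q = 1.11 × 2.23 × (368 − 233) = 334.17 kJ/s
Energy balance on cold side (adiabatic exchanger): Q = ṁ_c·Cp_c·(T_c,out − T_c,in)
ṁ_c = 334.17 / [2.41 × (106 − 40.9)] = 2.1299 kg/s

ṁ_c = 2.13 kg/s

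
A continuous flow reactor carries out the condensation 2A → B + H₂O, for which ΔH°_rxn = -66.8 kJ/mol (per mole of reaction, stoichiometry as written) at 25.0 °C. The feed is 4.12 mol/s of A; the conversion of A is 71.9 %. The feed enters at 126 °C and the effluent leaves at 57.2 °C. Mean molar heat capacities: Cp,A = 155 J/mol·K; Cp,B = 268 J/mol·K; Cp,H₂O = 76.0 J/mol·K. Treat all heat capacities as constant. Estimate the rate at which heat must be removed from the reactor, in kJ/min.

Extent of reaction ξ = 0.719 × 4.12 / 2 = 1.4811 mol/s
Reaction term: ξ·ΔH°_rxn = 1.4811 × -66.8 = -98.94 kJ/s
Sensible, feed 126→25 °C: -64.499 kJ/s
Outlet flows (mol/s): A 1.1577, B 1.4811, H₂O 1.4811
Sensible, products 25→57.2 °C: 22.184 kJ/s
Q = ΔH = -141.25 kJ/s = -141.25 kW
Heat removed = 8475.3 kJ/min

Q_out = 8480 kJ/min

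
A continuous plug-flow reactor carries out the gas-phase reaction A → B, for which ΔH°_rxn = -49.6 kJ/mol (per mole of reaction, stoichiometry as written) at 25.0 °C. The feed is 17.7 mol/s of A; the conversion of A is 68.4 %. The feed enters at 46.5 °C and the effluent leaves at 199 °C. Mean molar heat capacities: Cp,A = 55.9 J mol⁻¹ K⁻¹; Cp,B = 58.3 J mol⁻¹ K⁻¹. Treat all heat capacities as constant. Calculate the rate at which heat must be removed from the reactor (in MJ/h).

Q_out = 1600 MJ/h

Extent of reaction ξ = 0.684 × 17.7 = 12.107 mol/s
Reaction term: ξ·ΔH°_rxn = 12.107 × -49.6 = -600.5 kJ/s
Sensible, feed 46.5→25 °C: -21.273 kJ/s
Outlet flows (mol/s): A 5.5932, B 12.107
Sensible, products 25→199 °C: 177.22 kJ/s
Q = ΔH = -444.55 kJ/s = -444.55 kW
Heat removed = 1600.4 MJ/h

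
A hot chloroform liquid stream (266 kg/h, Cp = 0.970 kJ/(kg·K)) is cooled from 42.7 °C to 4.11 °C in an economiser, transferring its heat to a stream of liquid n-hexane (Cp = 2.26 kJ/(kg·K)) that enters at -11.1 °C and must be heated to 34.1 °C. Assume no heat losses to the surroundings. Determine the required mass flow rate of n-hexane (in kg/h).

ṁ_c = 97.5 kg/h

Heat released by hot stream: Q = 266 × 0.970 × (42.7 − 4.11) = 9957 kJ/h
Energy balance on cold side (adiabatic exchanger): Q = ṁ_c·Cp_c·(T_c,out − T_c,in)
ṁ_c = 9957 / [2.26 × (34.1 − -11.1)] = 97.472 kg/h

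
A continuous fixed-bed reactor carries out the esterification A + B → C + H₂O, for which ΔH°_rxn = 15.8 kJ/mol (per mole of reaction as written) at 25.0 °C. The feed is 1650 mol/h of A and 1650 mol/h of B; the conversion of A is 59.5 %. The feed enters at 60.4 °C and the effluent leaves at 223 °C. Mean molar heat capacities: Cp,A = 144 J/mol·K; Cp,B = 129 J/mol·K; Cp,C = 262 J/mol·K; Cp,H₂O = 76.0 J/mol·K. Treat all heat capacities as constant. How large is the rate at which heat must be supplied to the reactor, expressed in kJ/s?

Q_in = 28.2 kJ/s

Extent of reaction ξ = 0.595 × 1650 = 981.75 mol/h
Reaction term: ξ·ΔH°_rxn = 981.75 × 15.8 = 15512 kJ/h
Sensible, feed 60.4→25 °C: -15946 kJ/h
Outlet flows (mol/h): A 668.25, B 668.25, C 981.75, H₂O 981.75
Sensible, products 25→223 °C: 101820 kJ/h
Q = ΔH = 101390 kJ/h = 28.164 kW
Heat supplied = 28.164 kJ/s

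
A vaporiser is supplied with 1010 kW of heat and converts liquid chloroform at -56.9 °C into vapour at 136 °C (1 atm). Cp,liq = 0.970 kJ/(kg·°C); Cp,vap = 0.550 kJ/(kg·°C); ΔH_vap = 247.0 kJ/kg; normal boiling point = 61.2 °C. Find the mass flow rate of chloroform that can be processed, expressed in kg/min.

ṁ = 150 kg/min

Δh = 0.970×(61.2−-56.9) + 247.0 + 0.550×(136−61.2) = 402.7 kJ/kg
Q = 1010 kW = 1010 kJ/s = 60600 kJ/min
ṁ = Q/Δh = 60600 / 402.7 = 150.49 kg/min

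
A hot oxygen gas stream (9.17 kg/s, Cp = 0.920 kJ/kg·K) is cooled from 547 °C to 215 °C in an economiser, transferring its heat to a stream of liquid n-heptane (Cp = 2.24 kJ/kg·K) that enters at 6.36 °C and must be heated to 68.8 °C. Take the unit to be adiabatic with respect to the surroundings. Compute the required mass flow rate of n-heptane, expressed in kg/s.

ṁ_c = 20.0 kg/s

Heat released by hot stream: Q = 9.17 × 0.920 × (547 − 215) = 2800.9 kJ/s
Energy balance on cold side (adiabatic exchanger): Q = ṁ_c·Cp_c·(T_c,out − T_c,in)
ṁ_c = 2800.9 / [2.24 × (68.8 − 6.36)] = 20.026 kg/s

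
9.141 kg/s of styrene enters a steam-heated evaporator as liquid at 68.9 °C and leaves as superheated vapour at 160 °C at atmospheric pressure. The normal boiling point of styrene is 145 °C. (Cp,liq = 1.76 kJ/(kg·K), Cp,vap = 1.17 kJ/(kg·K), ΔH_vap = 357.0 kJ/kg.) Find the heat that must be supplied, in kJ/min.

Q = 279000 kJ/min

liquid 68.9→145 °C: 133.94 kJ/kg
vaporisation at 145 °C: 357 kJ/kg
vapour 145→160 °C: 17.55 kJ/kg
Δh = 133.94 + 357 + 17.55 = 508.49 kJ/kg
Q = ṁ·Δh = 9.141 kg/s × 508.49 kJ/kg = 4648.1 kJ/s
|Q| = 4648.1 kW = 278880 kJ/min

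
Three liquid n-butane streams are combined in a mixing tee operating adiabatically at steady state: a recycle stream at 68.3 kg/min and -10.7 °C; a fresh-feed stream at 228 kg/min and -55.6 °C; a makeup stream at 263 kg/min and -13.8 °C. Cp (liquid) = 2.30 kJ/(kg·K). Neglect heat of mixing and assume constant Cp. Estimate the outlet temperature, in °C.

No heat crosses the boundary, so H_out = H_in.
T_out = Σ ṁᵢCp,ᵢTᵢ / Σ ṁᵢCp,ᵢ
      = -39185 / 1286.4 = -30.461 °C

T_out = -30.5 °C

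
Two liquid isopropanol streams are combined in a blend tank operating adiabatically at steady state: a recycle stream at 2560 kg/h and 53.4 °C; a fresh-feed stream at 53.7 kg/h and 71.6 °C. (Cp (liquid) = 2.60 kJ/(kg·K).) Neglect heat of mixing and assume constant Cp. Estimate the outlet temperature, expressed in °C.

T_out = 53.8 °C

No heat crosses the boundary, so H_out = H_in.
T_out = Σ ṁᵢCp,ᵢTᵢ / Σ ṁᵢCp,ᵢ
      = 365430 / 6795.6 = 53.774 °C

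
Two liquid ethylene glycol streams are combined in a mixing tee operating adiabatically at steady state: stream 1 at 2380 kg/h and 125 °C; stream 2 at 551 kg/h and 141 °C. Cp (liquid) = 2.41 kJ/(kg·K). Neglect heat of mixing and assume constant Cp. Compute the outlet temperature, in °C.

Energy balance with Q = 0: Σ ṁᵢCp,ᵢ(T_out − Tᵢ) = 0
Σ ṁᵢCp,ᵢTᵢ = 2380×2.41×125 + 551×2.41×141 = 904210
Σ ṁᵢCp,ᵢ = 2380×2.41 + 551×2.41 = 7063.7
T_out = 904210 / 7063.7 = 128.01 °C

T_out = 128 °C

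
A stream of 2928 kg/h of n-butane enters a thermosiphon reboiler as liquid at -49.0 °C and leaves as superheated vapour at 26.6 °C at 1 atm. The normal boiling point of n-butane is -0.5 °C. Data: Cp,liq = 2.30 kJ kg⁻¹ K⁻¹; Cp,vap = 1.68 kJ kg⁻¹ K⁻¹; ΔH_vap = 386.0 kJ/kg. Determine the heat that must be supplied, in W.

Q = 442000 W

liquid -49.0→-0.5 °C: 111.55 kJ/kg
vaporisation at -0.5 °C: 386 kJ/kg
vapour -0.5→26.6 °C: 45.528 kJ/kg
Δh = 111.55 + 386 + 45.528 = 543.08 kJ/kg
Q = ṁ·Δh = 2928 kg/h × 543.08 kJ/kg = 1.5901e+06 kJ/h
|Q| = 441.7 kW = 441700 W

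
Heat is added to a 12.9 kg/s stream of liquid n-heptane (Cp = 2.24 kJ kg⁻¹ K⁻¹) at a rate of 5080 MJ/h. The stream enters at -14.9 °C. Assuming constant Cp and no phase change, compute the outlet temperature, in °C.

T_out = 33.9 °C

Q = 5080 MJ/h = 1411.1 kJ/s
ΔT = Q/(ṁ·Cp) = 1411.1/(12.9×2.24) = 48.834 K
T_out = -14.9 + 48.834 = 33.934 °C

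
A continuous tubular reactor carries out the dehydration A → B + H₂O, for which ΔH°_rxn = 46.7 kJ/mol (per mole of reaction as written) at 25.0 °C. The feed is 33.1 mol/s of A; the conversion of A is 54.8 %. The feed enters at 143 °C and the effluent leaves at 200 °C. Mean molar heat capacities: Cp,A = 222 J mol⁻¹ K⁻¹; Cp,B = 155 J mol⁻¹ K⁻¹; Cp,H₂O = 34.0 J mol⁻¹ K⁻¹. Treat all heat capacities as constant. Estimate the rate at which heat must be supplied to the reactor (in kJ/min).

Extent of reaction ξ = 0.548 × 33.1 = 18.139 mol/s
Reaction term: ξ·ΔH°_rxn = 18.139 × 46.7 = 847.08 kJ/s
Sensible, feed 143→25 °C: -867.09 kJ/s
Outlet flows (mol/s): A 14.961, B 18.139, H₂O 18.139
Sensible, products 25→200 °C: 1181.2 kJ/s
Q = ΔH = 1161.2 kJ/s = 1161.2 kW
Heat supplied = 69671 kJ/min

Q_in = 69700 kJ/min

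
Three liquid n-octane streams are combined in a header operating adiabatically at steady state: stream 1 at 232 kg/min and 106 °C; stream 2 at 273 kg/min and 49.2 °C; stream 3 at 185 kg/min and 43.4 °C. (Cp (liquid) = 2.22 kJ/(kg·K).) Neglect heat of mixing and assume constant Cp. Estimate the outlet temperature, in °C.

Adiabatic, steady state ⇒ Σ ṁᵢCp,ᵢ(T_out − Tᵢ) = 0
T_out = Σ ṁᵢCp,ᵢTᵢ / Σ ṁᵢCp,ᵢ
      = 102240 / 1531.8 = 66.743 °C

T_out = 66.7 °C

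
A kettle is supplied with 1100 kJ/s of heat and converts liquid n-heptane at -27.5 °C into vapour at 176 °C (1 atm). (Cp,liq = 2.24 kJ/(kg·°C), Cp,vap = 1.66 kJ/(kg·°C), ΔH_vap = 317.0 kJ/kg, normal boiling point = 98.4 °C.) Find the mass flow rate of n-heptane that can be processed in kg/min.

ṁ = 90.7 kg/min

Δh = 2.24×(98.4−-27.5) + 317.0 + 1.66×(176−98.4) = 727.83 kJ/kg
Q = 1100 kJ/s = 1100 kJ/s = 66000 kJ/min
ṁ = Q/Δh = 66000 / 727.83 = 90.68 kg/min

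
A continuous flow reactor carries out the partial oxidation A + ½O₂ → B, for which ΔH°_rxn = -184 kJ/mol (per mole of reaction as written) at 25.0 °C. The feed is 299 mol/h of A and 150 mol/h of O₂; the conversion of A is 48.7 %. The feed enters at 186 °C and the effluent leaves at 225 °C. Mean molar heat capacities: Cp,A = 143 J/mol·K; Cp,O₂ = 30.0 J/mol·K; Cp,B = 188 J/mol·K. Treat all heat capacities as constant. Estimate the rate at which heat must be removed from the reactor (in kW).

Extent of reaction ξ = 0.487 × 299 = 145.61 mol/h
Reaction term: ξ·ΔH°_rxn = 145.61 × -184 = -26793 kJ/h
Sensible, feed 186→25 °C: -7608.4 kJ/h
Outlet flows (mol/h): A 153.39, O₂ 77.194, B 145.61
Sensible, products 25→225 °C: 10325 kJ/h
Q = ΔH = -24076 kJ/h = -6.6878 kW
Heat removed = 6.6878 kW

Q_out = 6.69 kW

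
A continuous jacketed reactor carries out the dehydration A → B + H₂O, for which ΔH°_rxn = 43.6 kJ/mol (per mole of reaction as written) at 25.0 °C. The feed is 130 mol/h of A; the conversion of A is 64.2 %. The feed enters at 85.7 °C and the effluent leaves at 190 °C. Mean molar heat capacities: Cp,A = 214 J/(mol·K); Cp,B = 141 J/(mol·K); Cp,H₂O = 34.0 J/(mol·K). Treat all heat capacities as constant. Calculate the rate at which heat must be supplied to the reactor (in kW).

Extent of reaction ξ = 0.642 × 130 = 83.46 mol/h
Reaction term: ξ·ΔH°_rxn = 83.46 × 43.6 = 3638.9 kJ/h
Sensible, feed 85.7→25 °C: -1688.7 kJ/h
Outlet flows (mol/h): A 46.54, B 83.46, H₂O 83.46
Sensible, products 25→190 °C: 4053.2 kJ/h
Q = ΔH = 6003.4 kJ/h = 1.6676 kW
Heat supplied = 1.6676 kW

Q_in = 1.67 kW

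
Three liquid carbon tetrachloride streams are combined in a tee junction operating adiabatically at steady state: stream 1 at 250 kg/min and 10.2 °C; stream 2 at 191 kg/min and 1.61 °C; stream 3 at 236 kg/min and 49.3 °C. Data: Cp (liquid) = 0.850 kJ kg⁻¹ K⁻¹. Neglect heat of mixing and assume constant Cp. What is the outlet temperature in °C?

T_out = 21.4 °C

Adiabatic, steady state ⇒ Σ ṁᵢCp,ᵢ(T_out − Tᵢ) = 0
T_out = Σ ṁᵢCp,ᵢTᵢ / Σ ṁᵢCp,ᵢ
      = 12318 / 575.45 = 21.407 °C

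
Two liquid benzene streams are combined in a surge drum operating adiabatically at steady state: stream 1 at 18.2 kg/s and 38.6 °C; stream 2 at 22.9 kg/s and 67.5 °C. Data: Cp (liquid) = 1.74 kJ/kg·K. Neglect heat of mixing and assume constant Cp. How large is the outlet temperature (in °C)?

No heat crosses the boundary, so H_out = H_in.
Σ ṁᵢCp,ᵢTᵢ = 18.2×1.74×38.6 + 22.9×1.74×67.5 = 3912
Σ ṁᵢCp,ᵢ = 18.2×1.74 + 22.9×1.74 = 71.514
T_out = 3912 / 71.514 = 54.702 °C

T_out = 54.7 °C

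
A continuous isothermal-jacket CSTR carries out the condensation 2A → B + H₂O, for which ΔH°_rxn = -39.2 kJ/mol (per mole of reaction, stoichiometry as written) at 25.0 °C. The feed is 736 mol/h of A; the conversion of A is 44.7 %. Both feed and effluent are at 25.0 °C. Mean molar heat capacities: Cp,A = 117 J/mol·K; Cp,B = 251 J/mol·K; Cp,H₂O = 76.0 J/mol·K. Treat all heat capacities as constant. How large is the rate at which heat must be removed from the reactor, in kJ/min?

Extent of reaction ξ = 0.447 × 736 / 2 = 164.5 mol/h
Reaction term: ξ·ΔH°_rxn = 164.5 × -39.2 = -6448.2 kJ/h
Q = ΔH = -6448.2 kJ/h = -1.7912 kW
Heat removed = 107.47 kJ/min

Q_out = 107 kJ/min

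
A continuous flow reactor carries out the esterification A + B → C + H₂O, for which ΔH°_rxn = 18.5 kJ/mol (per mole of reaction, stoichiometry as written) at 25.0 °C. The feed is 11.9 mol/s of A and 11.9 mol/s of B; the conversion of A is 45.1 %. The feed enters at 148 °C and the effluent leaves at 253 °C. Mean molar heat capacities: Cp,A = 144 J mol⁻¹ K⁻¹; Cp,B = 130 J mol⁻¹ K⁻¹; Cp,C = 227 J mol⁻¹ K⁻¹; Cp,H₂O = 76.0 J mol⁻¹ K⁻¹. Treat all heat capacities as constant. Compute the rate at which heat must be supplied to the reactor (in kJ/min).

Q_in = 28600 kJ/min

Extent of reaction ξ = 0.451 × 11.9 = 5.3669 mol/s
Reaction term: ξ·ΔH°_rxn = 5.3669 × 18.5 = 99.288 kJ/s
Sensible, feed 148→25 °C: -401.05 kJ/s
Outlet flows (mol/s): A 6.5331, B 6.5331, C 5.3669, H₂O 5.3669
Sensible, products 25→253 °C: 778.9 kJ/s
Q = ΔH = 477.14 kJ/s = 477.14 kW
Heat supplied = 28628 kJ/min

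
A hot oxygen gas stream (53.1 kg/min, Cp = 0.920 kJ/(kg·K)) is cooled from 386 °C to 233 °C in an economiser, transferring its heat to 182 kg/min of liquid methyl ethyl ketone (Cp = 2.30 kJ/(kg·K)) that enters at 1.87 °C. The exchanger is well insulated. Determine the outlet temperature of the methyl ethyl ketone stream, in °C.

Heat released by hot stream: Q = 53.1 × 0.920 × (386 − 233) = 7474.4 kJ/min
Energy balance on cold side (adiabatic exchanger): Q = ṁ_c·Cp_c·(T_c,out − T_c,in)
T_c,out = 1.87 + 7474.4/(182 × 2.30) = 19.726 °C

T_c,out = 19.7 °C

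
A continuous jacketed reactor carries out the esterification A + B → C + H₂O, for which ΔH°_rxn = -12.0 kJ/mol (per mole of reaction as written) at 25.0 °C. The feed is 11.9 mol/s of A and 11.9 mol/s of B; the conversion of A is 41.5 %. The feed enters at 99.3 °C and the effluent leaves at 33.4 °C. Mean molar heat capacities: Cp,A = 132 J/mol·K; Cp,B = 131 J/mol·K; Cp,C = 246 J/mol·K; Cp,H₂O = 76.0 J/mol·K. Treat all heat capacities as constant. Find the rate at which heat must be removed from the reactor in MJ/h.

Q_out = 947 MJ/h

Extent of reaction ξ = 0.415 × 11.9 = 4.9385 mol/s
Reaction term: ξ·ΔH°_rxn = 4.9385 × -12.0 = -59.262 kJ/s
Sensible, feed 99.3→25 °C: -232.54 kJ/s
Outlet flows (mol/s): A 6.9615, B 6.9615, C 4.9385, H₂O 4.9385
Sensible, products 25→33.4 °C: 28.737 kJ/s
Q = ΔH = -263.06 kJ/s = -263.06 kW
Heat removed = 947.02 MJ/h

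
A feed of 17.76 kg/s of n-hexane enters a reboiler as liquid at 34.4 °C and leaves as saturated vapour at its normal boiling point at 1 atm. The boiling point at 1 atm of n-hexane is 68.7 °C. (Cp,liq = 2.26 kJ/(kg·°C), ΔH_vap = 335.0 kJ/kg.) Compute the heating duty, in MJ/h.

Q = 26400 MJ/h

liquid 34.4→68.7 °C: 77.518 kJ/kg
vaporisation at 68.7 °C: 335 kJ/kg
Δh = 77.518 + 335 = 412.52 kJ/kg
Q = ṁ·Δh = 17.76 kg/s × 412.52 kJ/kg = 7326.3 kJ/s
|Q| = 7326.3 kW = 26375 MJ/h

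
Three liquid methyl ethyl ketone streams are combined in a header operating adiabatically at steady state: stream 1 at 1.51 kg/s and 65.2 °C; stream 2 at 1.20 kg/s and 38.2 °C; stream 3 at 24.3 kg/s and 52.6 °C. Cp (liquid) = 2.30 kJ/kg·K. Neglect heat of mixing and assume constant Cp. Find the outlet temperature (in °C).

Energy balance with Q = 0: Σ ṁᵢCp,ᵢ(T_out − Tᵢ) = 0
Σ ṁᵢCp,ᵢTᵢ = 1.51×2.30×65.2 + 1.20×2.30×38.2 + 24.3×2.30×52.6 = 3271.7
Σ ṁᵢCp,ᵢ = 1.51×2.30 + 1.20×2.30 + 24.3×2.30 = 62.123
T_out = 3271.7 / 62.123 = 52.665 °C

T_out = 52.7 °C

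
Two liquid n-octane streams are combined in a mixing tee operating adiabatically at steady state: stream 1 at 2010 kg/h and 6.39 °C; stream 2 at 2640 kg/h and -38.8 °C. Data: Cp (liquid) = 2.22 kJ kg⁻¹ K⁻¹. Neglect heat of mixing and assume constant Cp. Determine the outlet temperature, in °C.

Adiabatic, steady state ⇒ Σ ṁᵢCp,ᵢ(T_out − Tᵢ) = 0
T_out = Σ ṁᵢCp,ᵢTᵢ / Σ ṁᵢCp,ᵢ
      = -198890 / 10323 = -19.266 °C

T_out = -19.3 °C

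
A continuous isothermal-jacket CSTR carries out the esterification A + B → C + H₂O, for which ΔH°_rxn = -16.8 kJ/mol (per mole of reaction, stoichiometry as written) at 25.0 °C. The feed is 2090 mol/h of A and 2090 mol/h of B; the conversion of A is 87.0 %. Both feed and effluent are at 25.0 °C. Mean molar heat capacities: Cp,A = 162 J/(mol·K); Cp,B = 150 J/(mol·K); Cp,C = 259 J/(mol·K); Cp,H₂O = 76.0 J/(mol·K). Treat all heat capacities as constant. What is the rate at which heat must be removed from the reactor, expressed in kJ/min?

Q_out = 509 kJ/min

Extent of reaction ξ = 0.870 × 2090 = 1818.3 mol/h
Reaction term: ξ·ΔH°_rxn = 1818.3 × -16.8 = -30547 kJ/h
Q = ΔH = -30547 kJ/h = -8.4854 kW
Heat removed = 509.12 kJ/min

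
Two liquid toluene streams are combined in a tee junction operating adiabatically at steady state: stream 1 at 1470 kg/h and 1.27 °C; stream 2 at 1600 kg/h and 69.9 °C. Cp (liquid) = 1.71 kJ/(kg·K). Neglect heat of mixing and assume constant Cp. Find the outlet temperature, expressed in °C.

T_out = 37.0 °C

Energy balance with Q = 0: Σ ṁᵢCp,ᵢ(T_out − Tᵢ) = 0
T_out = Σ ṁᵢCp,ᵢTᵢ / Σ ṁᵢCp,ᵢ
      = 194440 / 5249.7 = 37.038 °C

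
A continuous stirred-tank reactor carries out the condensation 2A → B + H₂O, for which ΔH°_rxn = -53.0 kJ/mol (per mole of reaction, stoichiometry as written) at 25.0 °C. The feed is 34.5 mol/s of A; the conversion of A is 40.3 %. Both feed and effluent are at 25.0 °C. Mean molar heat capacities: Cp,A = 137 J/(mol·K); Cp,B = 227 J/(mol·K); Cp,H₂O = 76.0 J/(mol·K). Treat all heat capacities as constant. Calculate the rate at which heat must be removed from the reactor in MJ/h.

Q_out = 1330 MJ/h

Extent of reaction ξ = 0.403 × 34.5 / 2 = 6.9518 mol/s
Reaction term: ξ·ΔH°_rxn = 6.9518 × -53.0 = -368.44 kJ/s
Q = ΔH = -368.44 kJ/s = -368.44 kW
Heat removed = 1326.4 MJ/h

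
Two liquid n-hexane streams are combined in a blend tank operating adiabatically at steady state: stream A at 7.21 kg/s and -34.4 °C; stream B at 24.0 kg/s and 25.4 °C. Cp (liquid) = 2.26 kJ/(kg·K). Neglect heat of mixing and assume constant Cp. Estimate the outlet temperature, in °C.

T_out = 11.6 °C

Energy balance with Q = 0: Σ ṁᵢCp,ᵢ(T_out − Tᵢ) = 0
T_out = Σ ṁᵢCp,ᵢTᵢ / Σ ṁᵢCp,ᵢ
      = 817.16 / 70.535 = 11.585 °C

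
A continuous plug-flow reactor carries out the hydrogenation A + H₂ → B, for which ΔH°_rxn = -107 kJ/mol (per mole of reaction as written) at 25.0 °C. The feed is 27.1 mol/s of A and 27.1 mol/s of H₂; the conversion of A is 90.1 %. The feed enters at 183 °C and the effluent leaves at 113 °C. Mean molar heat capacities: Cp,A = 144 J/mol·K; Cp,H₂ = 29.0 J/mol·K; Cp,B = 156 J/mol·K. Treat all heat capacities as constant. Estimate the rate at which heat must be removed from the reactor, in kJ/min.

Q_out = 179000 kJ/min

Extent of reaction ξ = 0.901 × 27.1 = 24.417 mol/s
Reaction term: ξ·ΔH°_rxn = 24.417 × -107 = -2612.6 kJ/s
Sensible, feed 183→25 °C: -740.75 kJ/s
Outlet flows (mol/s): A 2.6829, H₂ 2.6829, B 24.417
Sensible, products 25→113 °C: 376.04 kJ/s
Q = ΔH = -2977.3 kJ/s = -2977.3 kW
Heat removed = 178640 kJ/min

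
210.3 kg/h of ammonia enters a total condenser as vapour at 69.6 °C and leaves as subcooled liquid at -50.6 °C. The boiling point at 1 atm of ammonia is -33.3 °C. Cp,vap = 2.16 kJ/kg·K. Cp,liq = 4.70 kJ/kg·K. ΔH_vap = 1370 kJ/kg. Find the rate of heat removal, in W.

vapour 69.6→-33.3 °C: -222.26 kJ/kg
condensation at -33.3 °C: -1370 kJ/kg
liquid -33.3→-50.6 °C: -81.31 kJ/kg
Δh = -222.26 + -1370 + -81.31 = -1673.6 kJ/kg
Q = ṁ·Δh = 210.3 kg/h × -1673.6 kJ/kg = -351950 kJ/h
|Q| = 97.765 kW = 97765 W

Q_c = 97800 W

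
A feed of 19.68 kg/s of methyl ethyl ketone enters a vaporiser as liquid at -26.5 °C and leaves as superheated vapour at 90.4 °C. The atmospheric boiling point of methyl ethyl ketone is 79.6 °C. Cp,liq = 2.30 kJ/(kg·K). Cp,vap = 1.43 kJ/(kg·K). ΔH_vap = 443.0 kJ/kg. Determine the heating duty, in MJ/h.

liquid -26.5→79.6 °C: 244.03 kJ/kg
vaporisation at 79.6 °C: 443 kJ/kg
vapour 79.6→90.4 °C: 15.444 kJ/kg
Δh = 244.03 + 443 + 15.444 = 702.47 kJ/kg
Q = ṁ·Δh = 19.68 kg/s × 702.47 kJ/kg = 13825 kJ/s
|Q| = 13825 kW = 49769 MJ/h

Q = 49800 MJ/h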